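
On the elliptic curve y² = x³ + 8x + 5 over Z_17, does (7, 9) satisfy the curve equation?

yes

y² = 9² ≡ 13; x³ + 8x + 5 = 404 ≡ 13 (mod 17). 13 = 13.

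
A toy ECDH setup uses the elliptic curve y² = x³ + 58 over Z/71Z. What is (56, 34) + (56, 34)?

(32, 33)

tangent at (56, 34): λ = (3·56² + 0)/(2·34) ≡ 36/68. 68⁻¹ ≡ 47 (mod 71) since 68·47 = 3196 ≡ 1, so λ ≡ 36·47 ≡ 59.
  x = λ² - 56 - 56 = 3481 - 112 ≡ 32; y = λ·(56 - 32) - 34 ≡ 33. → (32, 33)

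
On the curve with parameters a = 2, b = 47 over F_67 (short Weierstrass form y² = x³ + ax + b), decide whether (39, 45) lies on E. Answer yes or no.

yes

y² = 45² ≡ 15; x³ + 2x + 47 = 59444 ≡ 15 (mod 67). 15 = 15.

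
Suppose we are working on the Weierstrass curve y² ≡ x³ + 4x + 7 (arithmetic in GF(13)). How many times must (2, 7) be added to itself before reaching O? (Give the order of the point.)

7

2P: tangent at (2, 7): λ = (3·2² + 4)/(2·7) ≡ 3/1. 1⁻¹ ≡ 1 (mod 13), so λ ≡ 3·1 ≡ 3.
  x = λ² - 2 - 2 = 9 - 4 ≡ 5; y = λ·(2 - 5) - 7 ≡ 10. → (5, 10)
3P: (5, 10) + (2, 7). λ = (7 - 10)/(2 - 5) ≡ 10/10 mod 13. 10⁻¹ ≡ 4 (mod 13) since 10·4 = 40 ≡ 1, so λ ≡ 1.
  x = λ² - 5 - 2 = 1 - 7 ≡ 7; y = λ·(5 - 7) - 10 ≡ 1. → (7, 1)
4P: (7, 1) + (2, 7). λ = (7 - 1)/(2 - 7) ≡ 6/8 mod 13. 8⁻¹ ≡ 5 (mod 13), so λ ≡ 4.
  x = λ² - 7 - 2 = 16 - 9 ≡ 7; y = λ·(7 - 7) - 1 ≡ 12. → (7, 12)
5P: (7, 12) + (2, 7). λ = (7 - 12)/(2 - 7) ≡ 8/8 mod 13. 8⁻¹ ≡ 5 (mod 13), so λ ≡ 1.
  x = λ² - 7 - 2 = 1 - 9 ≡ 5; y = λ·(7 - 5) - 12 ≡ 3. → (5, 3)
6P: (5, 3) + (2, 7). λ = (7 - 3)/(2 - 5) ≡ 4/10 mod 13. 10⁻¹ ≡ 4 (mod 13), so λ ≡ 3.
  x = λ² - 5 - 2 = 9 - 7 ≡ 2; y = λ·(5 - 2) - 3 ≡ 6. → (2, 6)
7P: (2, 6) + (2, 7): same x and y₁ ≡ -y₂, so the sum is O.
7P = O, so the order is 7.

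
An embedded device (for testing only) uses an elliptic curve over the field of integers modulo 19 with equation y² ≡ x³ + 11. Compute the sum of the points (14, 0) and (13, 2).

(14, 0) + (13, 2). λ = (2 - 0)/(13 - 14) ≡ 2/18 mod 19. 18⁻¹ ≡ 18 (mod 19), so λ ≡ 17.
  x = λ² - 14 - 13 = 289 - 27 ≡ 15; y = λ·(14 - 15) - 0 ≡ 2. → (15, 2)

(15, 2)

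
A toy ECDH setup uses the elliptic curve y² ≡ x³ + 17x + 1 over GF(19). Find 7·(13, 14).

(13, 5)

Write Q = (13, 14).
Repeated addition: build up to 7Q.
2Q: tangent at (13, 14): λ = (3·13² + 17)/(2·14) ≡ 11/9. 9⁻¹ ≡ 17 (mod 19), so λ ≡ 11·17 ≡ 16.
  x = λ² - 13 - 13 = 256 - 26 ≡ 2; y = λ·(13 - 2) - 14 ≡ 10. → (2, 10)
3Q: (2, 10) + (13, 14). λ = (14 - 10)/(13 - 2) ≡ 4/11 mod 19. 11⁻¹ ≡ 7 (mod 19), so λ ≡ 9.
  x = λ² - 2 - 13 = 81 - 15 ≡ 9; y = λ·(2 - 9) - 10 ≡ 3. → (9, 3)
4Q: (9, 3) + (13, 14). λ = (14 - 3)/(13 - 9) ≡ 11/4 mod 19. 4⁻¹ ≡ 5 (mod 19) since 4·5 = 20 ≡ 1, so λ ≡ 17.
  x = λ² - 9 - 13 = 289 - 22 ≡ 1; y = λ·(9 - 1) - 3 ≡ 0. → (1, 0)
5Q: (1, 0) + (13, 14). λ = (14 - 0)/(13 - 1) ≡ 14/12 mod 19. 12⁻¹ ≡ 8 (mod 19), so λ ≡ 17.
  x = λ² - 1 - 13 = 289 - 14 ≡ 9; y = λ·(1 - 9) - 0 ≡ 16. → (9, 16)
6Q: (9, 16) + (13, 14). λ = (14 - 16)/(13 - 9) ≡ 17/4 mod 19. 4⁻¹ ≡ 5 (mod 19), so λ ≡ 9.
  x = λ² - 9 - 13 = 81 - 22 ≡ 2; y = λ·(9 - 2) - 16 ≡ 9. → (2, 9)
7Q: (2, 9) + (13, 14). λ = (14 - 9)/(13 - 2) ≡ 5/11 mod 19. 11⁻¹ ≡ 7 (mod 19) since 11·7 = 77 ≡ 1, so λ ≡ 16.
  x = λ² - 2 - 13 = 256 - 15 ≡ 13; y = λ·(2 - 13) - 9 ≡ 5. → (13, 5)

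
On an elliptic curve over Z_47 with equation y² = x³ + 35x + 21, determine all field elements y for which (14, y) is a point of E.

x³ + 35x + 21 = 3255 ≡ 12 (mod 47).
Square roots of 12 mod 47: 23 and 24 (since 23² = 529 ≡ 12).

23, 24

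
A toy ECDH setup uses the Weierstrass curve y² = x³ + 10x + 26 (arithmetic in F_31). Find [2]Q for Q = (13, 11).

tangent at (13, 11): λ = (3·13² + 10)/(2·11) ≡ 21/22. 22⁻¹ ≡ 24 (mod 31), so λ ≡ 21·24 ≡ 8.
  x = λ² - 13 - 13 = 64 - 26 ≡ 7; y = λ·(13 - 7) - 11 ≡ 6. → (7, 6)

(7, 6)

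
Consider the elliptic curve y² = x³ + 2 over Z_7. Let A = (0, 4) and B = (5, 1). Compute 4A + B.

First 4A:
Repeated addition: build up to 4A.
2A: tangent at (0, 4): λ = (3·0² + 0)/(2·4) ≡ 0/1. 1⁻¹ ≡ 1 (mod 7), so λ ≡ 0·1 ≡ 0.
  x = λ² - 0 - 0 = 0 - 0 ≡ 0; y = λ·(0 - 0) - 4 ≡ 3. → (0, 3)
3A: (0, 3) + (0, 4): same x and y₁ ≡ -y₂, so the sum is O.
4A: O + (0, 4) = (0, 4) (identity).
4A = (0, 4).
Finally 4A + B:
(0, 4) + (5, 1). λ = (1 - 4)/(5 - 0) ≡ 4/5 mod 7. 5⁻¹ ≡ 3 (mod 7) since 5·3 = 15 ≡ 1, so λ ≡ 5.
  x = λ² - 0 - 5 = 25 - 5 ≡ 6; y = λ·(0 - 6) - 4 ≡ 1. → (6, 1)

(6, 1)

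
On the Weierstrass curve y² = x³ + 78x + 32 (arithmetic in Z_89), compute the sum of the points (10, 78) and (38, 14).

(10, 78) + (38, 14). λ = (14 - 78)/(38 - 10) ≡ 25/28 mod 89. 28⁻¹ ≡ 35 (mod 89), so λ ≡ 74.
  x = λ² - 10 - 38 = 5476 - 48 ≡ 88; y = λ·(10 - 88) - 78 ≡ 24. → (88, 24)

(88, 24)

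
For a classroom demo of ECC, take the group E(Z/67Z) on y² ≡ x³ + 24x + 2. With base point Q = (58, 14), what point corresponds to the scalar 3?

(64, 29)

Repeated addition: build up to 3Q.
2Q: tangent at (58, 14): λ = (3·58² + 24)/(2·14) ≡ 66/28. 28⁻¹ ≡ 12 (mod 67), so λ ≡ 66·12 ≡ 55.
  x = λ² - 58 - 58 = 3025 - 116 ≡ 28; y = λ·(58 - 28) - 14 ≡ 28. → (28, 28)
3Q: (28, 28) + (58, 14). λ = (14 - 28)/(58 - 28) ≡ 53/30 mod 67. 30⁻¹ ≡ 38 (mod 67), so λ ≡ 4.
  x = λ² - 28 - 58 = 16 - 86 ≡ 64; y = λ·(28 - 64) - 28 ≡ 29. → (64, 29)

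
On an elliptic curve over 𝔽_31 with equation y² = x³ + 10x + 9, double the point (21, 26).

(20, 5)

tangent at (21, 26): λ = (3·21² + 10)/(2·26) ≡ 0/21. 21⁻¹ ≡ 3 (mod 31), so λ ≡ 0·3 ≡ 0.
  x = λ² - 21 - 21 = 0 - 42 ≡ 20; y = λ·(21 - 20) - 26 ≡ 5. → (20, 5)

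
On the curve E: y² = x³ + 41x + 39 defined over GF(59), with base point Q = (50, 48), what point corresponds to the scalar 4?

Repeated addition: build up to 4Q.
2Q: tangent at (50, 48): λ = (3·50² + 41)/(2·48) ≡ 48/37. 37⁻¹ ≡ 8 (mod 59), so λ ≡ 48·8 ≡ 30.
  x = λ² - 50 - 50 = 900 - 100 ≡ 33; y = λ·(50 - 33) - 48 ≡ 49. → (33, 49)
3Q: (33, 49) + (50, 48). λ = (48 - 49)/(50 - 33) ≡ 58/17 mod 59. 17⁻¹ ≡ 7 (mod 59) since 17·7 = 119 ≡ 1, so λ ≡ 52.
  x = λ² - 33 - 50 = 2704 - 83 ≡ 25; y = λ·(33 - 25) - 49 ≡ 13. → (25, 13)
4Q: (25, 13) + (50, 48). λ = (48 - 13)/(50 - 25) ≡ 35/25 mod 59. 25⁻¹ ≡ 26 (mod 59), so λ ≡ 25.
  x = λ² - 25 - 50 = 625 - 75 ≡ 19; y = λ·(25 - 19) - 13 ≡ 19. → (19, 19)

(19, 19)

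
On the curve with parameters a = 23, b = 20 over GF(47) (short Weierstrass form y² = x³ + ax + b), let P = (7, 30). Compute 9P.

(12, 35)

Double-and-add on 9 = (1001)₂. Start with P = (7, 30) for the leading 1-bit.
double: tangent at (7, 30): λ = (3·7² + 23)/(2·30) ≡ 29/13. 13⁻¹ ≡ 29 (mod 47), so λ ≡ 29·29 ≡ 42.
  x = λ² - 7 - 7 = 1764 - 14 ≡ 11; y = λ·(7 - 11) - 30 ≡ 37. → (11, 37)
double: tangent at (11, 37): λ = (3·11² + 23)/(2·37) ≡ 10/27. 27⁻¹ ≡ 7 (mod 47), so λ ≡ 10·7 ≡ 23.
  x = λ² - 11 - 11 = 529 - 22 ≡ 37; y = λ·(11 - 37) - 37 ≡ 23. → (37, 23)
double: tangent at (37, 23): λ = (3·37² + 23)/(2·23) ≡ 41/46. 46⁻¹ ≡ 46 (mod 47), so λ ≡ 41·46 ≡ 6.
  x = λ² - 37 - 37 = 36 - 74 ≡ 9; y = λ·(37 - 9) - 23 ≡ 4. → (9, 4)
add P: (9, 4) + (7, 30). λ = (30 - 4)/(7 - 9) ≡ 26/45 mod 47. 45⁻¹ ≡ 23 (mod 47) since 45·23 = 1035 ≡ 1, so λ ≡ 34.
  x = λ² - 9 - 7 = 1156 - 16 ≡ 12; y = λ·(9 - 12) - 4 ≡ 35. → (12, 35)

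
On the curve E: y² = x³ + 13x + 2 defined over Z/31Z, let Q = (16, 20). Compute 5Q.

Double-and-add on 5 = (101)₂. Start with Q = (16, 20) for the leading 1-bit.
double: tangent at (16, 20): λ = (3·16² + 13)/(2·20) ≡ 6/9. 9⁻¹ ≡ 7 (mod 31) since 9·7 = 63 ≡ 1, so λ ≡ 6·7 ≡ 11.
  x = λ² - 16 - 16 = 121 - 32 ≡ 27; y = λ·(16 - 27) - 20 ≡ 14. → (27, 14)
double: tangent at (27, 14): λ = (3·27² + 13)/(2·14) ≡ 30/28. 28⁻¹ ≡ 10 (mod 31) since 28·10 = 280 ≡ 1, so λ ≡ 30·10 ≡ 21.
  x = λ² - 27 - 27 = 441 - 54 ≡ 15; y = λ·(27 - 15) - 14 ≡ 21. → (15, 21)
add Q: (15, 21) + (16, 20). λ = (20 - 21)/(16 - 15) ≡ 30/1 mod 31. 1⁻¹ ≡ 1 (mod 31) since 1·1 = 1 ≡ 1, so λ ≡ 30.
  x = λ² - 15 - 16 = 900 - 31 ≡ 1; y = λ·(15 - 1) - 21 ≡ 27. → (1, 27)

(1, 27)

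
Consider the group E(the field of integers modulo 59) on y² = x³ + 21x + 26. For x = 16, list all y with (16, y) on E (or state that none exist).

none

x³ + 21x + 26 = 4458 ≡ 33 (mod 59).
33 is a non-residue mod 59; no y exists.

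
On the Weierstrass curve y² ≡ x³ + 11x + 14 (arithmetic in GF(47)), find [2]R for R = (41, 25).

tangent at (41, 25): λ = (3·41² + 11)/(2·25) ≡ 25/3. 3⁻¹ ≡ 16 (mod 47), so λ ≡ 25·16 ≡ 24.
  x = λ² - 41 - 41 = 576 - 82 ≡ 24; y = λ·(41 - 24) - 25 ≡ 7. → (24, 7)

(24, 7)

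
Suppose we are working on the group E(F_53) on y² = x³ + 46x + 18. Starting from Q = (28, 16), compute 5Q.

Repeated addition: build up to 5Q.
2Q: tangent at (28, 16): λ = (3·28² + 46)/(2·16) ≡ 13/32. 32⁻¹ ≡ 5 (mod 53), so λ ≡ 13·5 ≡ 12.
  x = λ² - 28 - 28 = 144 - 56 ≡ 35; y = λ·(28 - 35) - 16 ≡ 6. → (35, 6)
3Q: (35, 6) + (28, 16). λ = (16 - 6)/(28 - 35) ≡ 10/46 mod 53. 46⁻¹ ≡ 15 (mod 53) since 46·15 = 690 ≡ 1, so λ ≡ 44.
  x = λ² - 35 - 28 = 1936 - 63 ≡ 18; y = λ·(35 - 18) - 6 ≡ 0. → (18, 0)
4Q: (18, 0) + (28, 16). λ = (16 - 0)/(28 - 18) ≡ 16/10 mod 53. 10⁻¹ ≡ 16 (mod 53), so λ ≡ 44.
  x = λ² - 18 - 28 = 1936 - 46 ≡ 35; y = λ·(18 - 35) - 0 ≡ 47. → (35, 47)
5Q: (35, 47) + (28, 16). λ = (16 - 47)/(28 - 35) ≡ 22/46 mod 53. 46⁻¹ ≡ 15 (mod 53), so λ ≡ 12.
  x = λ² - 35 - 28 = 144 - 63 ≡ 28; y = λ·(35 - 28) - 47 ≡ 37. → (28, 37)

(28, 37)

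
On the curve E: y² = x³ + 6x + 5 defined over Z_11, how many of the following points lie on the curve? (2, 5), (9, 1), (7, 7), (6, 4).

2

(2, 5): 5² ≡ 3, rhs ≡ 3 → on.
(9, 1): 1² ≡ 1, rhs ≡ 7 → off.
(7, 7): 7² ≡ 5, rhs ≡ 5 → on.
(6, 4): 4² ≡ 5, rhs ≡ 4 → off.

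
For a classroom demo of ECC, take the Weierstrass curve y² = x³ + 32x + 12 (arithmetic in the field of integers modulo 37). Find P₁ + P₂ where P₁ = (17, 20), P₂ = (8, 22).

(17, 20) + (8, 22). λ = (22 - 20)/(8 - 17) ≡ 2/28 mod 37. 28⁻¹ ≡ 4 (mod 37), so λ ≡ 8.
  x = λ² - 17 - 8 = 64 - 25 ≡ 2; y = λ·(17 - 2) - 20 ≡ 26. → (2, 26)

(2, 26)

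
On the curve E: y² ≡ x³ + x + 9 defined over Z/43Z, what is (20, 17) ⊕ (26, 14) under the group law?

(20, 17) + (26, 14). λ = (14 - 17)/(26 - 20) ≡ 40/6 mod 43. 6⁻¹ ≡ 36 (mod 43) since 6·36 = 216 ≡ 1, so λ ≡ 21.
  x = λ² - 20 - 26 = 441 - 46 ≡ 8; y = λ·(20 - 8) - 17 ≡ 20. → (8, 20)

(8, 20)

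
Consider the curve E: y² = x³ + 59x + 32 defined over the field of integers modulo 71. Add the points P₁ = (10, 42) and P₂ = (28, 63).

(10, 42) + (28, 63). λ = (63 - 42)/(28 - 10) ≡ 21/18 mod 71. 18⁻¹ ≡ 4 (mod 71), so λ ≡ 13.
  x = λ² - 10 - 28 = 169 - 38 ≡ 60; y = λ·(10 - 60) - 42 ≡ 18. → (60, 18)

(60, 18)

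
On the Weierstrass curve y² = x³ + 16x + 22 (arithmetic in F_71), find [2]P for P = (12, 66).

tangent at (12, 66): λ = (3·12² + 16)/(2·66) ≡ 22/61. 61⁻¹ ≡ 7 (mod 71), so λ ≡ 22·7 ≡ 12.
  x = λ² - 12 - 12 = 144 - 24 ≡ 49; y = λ·(12 - 49) - 66 ≡ 58. → (49, 58)

(49, 58)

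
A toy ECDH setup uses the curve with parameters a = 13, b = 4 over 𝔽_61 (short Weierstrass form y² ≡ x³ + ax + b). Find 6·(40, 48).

(3, 58)

Write G = (40, 48).
Double-and-add on 6 = (110)₂. Start with G = (40, 48) for the leading 1-bit.
double: tangent at (40, 48): λ = (3·40² + 13)/(2·48) ≡ 55/35. 35⁻¹ ≡ 7 (mod 61), so λ ≡ 55·7 ≡ 19.
  x = λ² - 40 - 40 = 361 - 80 ≡ 37; y = λ·(40 - 37) - 48 ≡ 9. → (37, 9)
add G: (37, 9) + (40, 48). λ = (48 - 9)/(40 - 37) ≡ 39/3 mod 61. 3⁻¹ ≡ 41 (mod 61) since 3·41 = 123 ≡ 1, so λ ≡ 13.
  x = λ² - 37 - 40 = 169 - 77 ≡ 31; y = λ·(37 - 31) - 9 ≡ 8. → (31, 8)
double: tangent at (31, 8): λ = (3·31² + 13)/(2·8) ≡ 29/16. 16⁻¹ ≡ 42 (mod 61), so λ ≡ 29·42 ≡ 59.
  x = λ² - 31 - 31 = 3481 - 62 ≡ 3; y = λ·(31 - 3) - 8 ≡ 58. → (3, 58)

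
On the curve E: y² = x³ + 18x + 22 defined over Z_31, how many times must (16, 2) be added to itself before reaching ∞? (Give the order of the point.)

2P: tangent at (16, 2): λ = (3·16² + 18)/(2·2) ≡ 11/4. 4⁻¹ ≡ 8 (mod 31), so λ ≡ 11·8 ≡ 26.
  x = λ² - 16 - 16 = 676 - 32 ≡ 24; y = λ·(16 - 24) - 2 ≡ 7. → (24, 7)
3P: (24, 7) + (16, 2). λ = (2 - 7)/(16 - 24) ≡ 26/23 mod 31. 23⁻¹ ≡ 27 (mod 31), so λ ≡ 20.
  x = λ² - 24 - 16 = 400 - 40 ≡ 19; y = λ·(24 - 19) - 7 ≡ 0. → (19, 0)
4P: (19, 0) + (16, 2). λ = (2 - 0)/(16 - 19) ≡ 2/28 mod 31. 28⁻¹ ≡ 10 (mod 31), so λ ≡ 20.
  x = λ² - 19 - 16 = 400 - 35 ≡ 24; y = λ·(19 - 24) - 0 ≡ 24. → (24, 24)
5P: (24, 24) + (16, 2). λ = (2 - 24)/(16 - 24) ≡ 9/23 mod 31. 23⁻¹ ≡ 27 (mod 31), so λ ≡ 26.
  x = λ² - 24 - 16 = 676 - 40 ≡ 16; y = λ·(24 - 16) - 24 ≡ 29. → (16, 29)
6P: (16, 29) + (16, 2): same x and y₁ ≡ -y₂, so the sum is ∞.
6P = ∞, so the order is 6.

6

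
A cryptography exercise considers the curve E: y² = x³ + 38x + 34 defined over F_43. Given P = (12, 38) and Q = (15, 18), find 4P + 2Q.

(4, 11)

First 4P:
Double-and-add on 4 = (100)₂. Start with P = (12, 38) for the leading 1-bit.
double: tangent at (12, 38): λ = (3·12² + 38)/(2·38) ≡ 40/33. 33⁻¹ ≡ 30 (mod 43) since 33·30 = 990 ≡ 1, so λ ≡ 40·30 ≡ 39.
  x = λ² - 12 - 12 = 1521 - 24 ≡ 35; y = λ·(12 - 35) - 38 ≡ 11. → (35, 11)
double: tangent at (35, 11): λ = (3·35² + 38)/(2·11) ≡ 15/22. 22⁻¹ ≡ 2 (mod 43), so λ ≡ 15·2 ≡ 30.
  x = λ² - 35 - 35 = 900 - 70 ≡ 13; y = λ·(35 - 13) - 11 ≡ 4. → (13, 4)
4P = (13, 4).
Next 2Q:
Repeated addition: build up to 2Q.
2Q: tangent at (15, 18): λ = (3·15² + 38)/(2·18) ≡ 25/36. 36⁻¹ ≡ 6 (mod 43), so λ ≡ 25·6 ≡ 21.
  x = λ² - 15 - 15 = 441 - 30 ≡ 24; y = λ·(15 - 24) - 18 ≡ 8. → (24, 8)
2Q = (24, 8).
Finally 4P + 2Q:
(13, 4) + (24, 8). λ = (8 - 4)/(24 - 13) ≡ 4/11 mod 43. 11⁻¹ ≡ 4 (mod 43), so λ ≡ 16.
  x = λ² - 13 - 24 = 256 - 37 ≡ 4; y = λ·(13 - 4) - 4 ≡ 11. → (4, 11)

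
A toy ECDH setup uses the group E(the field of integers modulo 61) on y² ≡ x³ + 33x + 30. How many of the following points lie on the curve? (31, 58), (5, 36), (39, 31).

(31, 58): 58² ≡ 9, rhs ≡ 39 → off.
(5, 36): 36² ≡ 15, rhs ≡ 15 → on.
(39, 31): 31² ≡ 46, rhs ≡ 2 → off.

1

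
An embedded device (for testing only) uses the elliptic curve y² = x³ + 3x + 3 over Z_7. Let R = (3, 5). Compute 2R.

(3, 2)

tangent at (3, 5): λ = (3·3² + 3)/(2·5) ≡ 2/3. 3⁻¹ ≡ 5 (mod 7), so λ ≡ 2·5 ≡ 3.
  x = λ² - 3 - 3 = 9 - 6 ≡ 3; y = λ·(3 - 3) - 5 ≡ 2. → (3, 2)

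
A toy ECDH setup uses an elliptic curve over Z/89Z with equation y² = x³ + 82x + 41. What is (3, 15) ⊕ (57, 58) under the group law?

(3, 15) + (57, 58). λ = (58 - 15)/(57 - 3) ≡ 43/54 mod 89. 54⁻¹ ≡ 61 (mod 89) since 54·61 = 3294 ≡ 1, so λ ≡ 42.
  x = λ² - 3 - 57 = 1764 - 60 ≡ 13; y = λ·(3 - 13) - 15 ≡ 10. → (13, 10)

(13, 10)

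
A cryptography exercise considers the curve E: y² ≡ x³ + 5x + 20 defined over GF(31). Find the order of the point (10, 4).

7

2P: tangent at (10, 4): λ = (3·10² + 5)/(2·4) ≡ 26/8. 8⁻¹ ≡ 4 (mod 31), so λ ≡ 26·4 ≡ 11.
  x = λ² - 10 - 10 = 121 - 20 ≡ 8; y = λ·(10 - 8) - 4 ≡ 18. → (8, 18)
3P: (8, 18) + (10, 4). λ = (4 - 18)/(10 - 8) ≡ 17/2 mod 31. 2⁻¹ ≡ 16 (mod 31), so λ ≡ 24.
  x = λ² - 8 - 10 = 576 - 18 ≡ 0; y = λ·(8 - 0) - 18 ≡ 19. → (0, 19)
4P: (0, 19) + (10, 4). λ = (4 - 19)/(10 - 0) ≡ 16/10 mod 31. 10⁻¹ ≡ 28 (mod 31), so λ ≡ 14.
  x = λ² - 0 - 10 = 196 - 10 ≡ 0; y = λ·(0 - 0) - 19 ≡ 12. → (0, 12)
5P: (0, 12) + (10, 4). λ = (4 - 12)/(10 - 0) ≡ 23/10 mod 31. 10⁻¹ ≡ 28 (mod 31) since 10·28 = 280 ≡ 1, so λ ≡ 24.
  x = λ² - 0 - 10 = 576 - 10 ≡ 8; y = λ·(0 - 8) - 12 ≡ 13. → (8, 13)
6P: (8, 13) + (10, 4). λ = (4 - 13)/(10 - 8) ≡ 22/2 mod 31. 2⁻¹ ≡ 16 (mod 31), so λ ≡ 11.
  x = λ² - 8 - 10 = 121 - 18 ≡ 10; y = λ·(8 - 10) - 13 ≡ 27. → (10, 27)
7P: (10, 27) + (10, 4): same x and y₁ ≡ -y₂, so the sum is the point at infinity.
7P = the point at infinity, so the order is 7.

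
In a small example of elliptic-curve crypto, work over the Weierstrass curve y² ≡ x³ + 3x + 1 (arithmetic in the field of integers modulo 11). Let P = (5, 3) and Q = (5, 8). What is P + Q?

The two points share x = 5 and their y-coordinates satisfy 3 + 8 ≡ 0 (mod 11), so they are inverses. Their sum is ∞.

O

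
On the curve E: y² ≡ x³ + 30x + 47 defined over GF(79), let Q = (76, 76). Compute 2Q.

(37, 67)

tangent at (76, 76): λ = (3·76² + 30)/(2·76) ≡ 57/73. 73⁻¹ ≡ 13 (mod 79), so λ ≡ 57·13 ≡ 30.
  x = λ² - 76 - 76 = 900 - 152 ≡ 37; y = λ·(76 - 37) - 76 ≡ 67. → (37, 67)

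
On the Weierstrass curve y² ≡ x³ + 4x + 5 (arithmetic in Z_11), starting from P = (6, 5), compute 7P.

Repeated addition: build up to 7P.
2P: tangent at (6, 5): λ = (3·6² + 4)/(2·5) ≡ 2/10. 10⁻¹ ≡ 10 (mod 11), so λ ≡ 2·10 ≡ 9.
  x = λ² - 6 - 6 = 81 - 12 ≡ 3; y = λ·(6 - 3) - 5 ≡ 0. → (3, 0)
3P: (3, 0) + (6, 5). λ = (5 - 0)/(6 - 3) ≡ 5/3 mod 11. 3⁻¹ ≡ 4 (mod 11) since 3·4 = 12 ≡ 1, so λ ≡ 9.
  x = λ² - 3 - 6 = 81 - 9 ≡ 6; y = λ·(3 - 6) - 0 ≡ 6. → (6, 6)
4P: (6, 6) + (6, 5): same x and y₁ ≡ -y₂, so the sum is ∞.
5P: ∞ + (6, 5) = (6, 5) (identity).
6P: tangent at (6, 5): λ = (3·6² + 4)/(2·5) ≡ 2/10. 10⁻¹ ≡ 10 (mod 11) since 10·10 = 100 ≡ 1, so λ ≡ 2·10 ≡ 9.
  x = λ² - 6 - 6 = 81 - 12 ≡ 3; y = λ·(6 - 3) - 5 ≡ 0. → (3, 0)
7P: (3, 0) + (6, 5). λ = (5 - 0)/(6 - 3) ≡ 5/3 mod 11. 3⁻¹ ≡ 4 (mod 11), so λ ≡ 9.
  x = λ² - 3 - 6 = 81 - 9 ≡ 6; y = λ·(3 - 6) - 0 ≡ 6. → (6, 6)

(6, 6)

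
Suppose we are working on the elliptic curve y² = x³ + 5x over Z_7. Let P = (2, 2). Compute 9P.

Repeated addition: build up to 9P.
2P: tangent at (2, 2): λ = (3·2² + 5)/(2·2) ≡ 3/4. 4⁻¹ ≡ 2 (mod 7), so λ ≡ 3·2 ≡ 6.
  x = λ² - 2 - 2 = 36 - 4 ≡ 4; y = λ·(2 - 4) - 2 ≡ 0. → (4, 0)
3P: (4, 0) + (2, 2). λ = (2 - 0)/(2 - 4) ≡ 2/5 mod 7. 5⁻¹ ≡ 3 (mod 7) since 5·3 = 15 ≡ 1, so λ ≡ 6.
  x = λ² - 4 - 2 = 36 - 6 ≡ 2; y = λ·(4 - 2) - 0 ≡ 5. → (2, 5)
4P: (2, 5) + (2, 2): same x and y₁ ≡ -y₂, so the sum is O.
5P: O + (2, 2) = (2, 2) (identity).
6P: tangent at (2, 2): λ = (3·2² + 5)/(2·2) ≡ 3/4. 4⁻¹ ≡ 2 (mod 7), so λ ≡ 3·2 ≡ 6.
  x = λ² - 2 - 2 = 36 - 4 ≡ 4; y = λ·(2 - 4) - 2 ≡ 0. → (4, 0)
7P: (4, 0) + (2, 2). λ = (2 - 0)/(2 - 4) ≡ 2/5 mod 7. 5⁻¹ ≡ 3 (mod 7), so λ ≡ 6.
  x = λ² - 4 - 2 = 36 - 6 ≡ 2; y = λ·(4 - 2) - 0 ≡ 5. → (2, 5)
8P: (2, 5) + (2, 2): same x and y₁ ≡ -y₂, so the sum is O.
9P: O + (2, 2) = (2, 2) (identity).

(2, 2)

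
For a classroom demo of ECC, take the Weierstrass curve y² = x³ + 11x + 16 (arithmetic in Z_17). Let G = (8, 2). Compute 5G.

Repeated addition: build up to 5G.
2G: tangent at (8, 2): λ = (3·8² + 11)/(2·2) ≡ 16/4. 4⁻¹ ≡ 13 (mod 17), so λ ≡ 16·13 ≡ 4.
  x = λ² - 8 - 8 = 16 - 16 ≡ 0; y = λ·(8 - 0) - 2 ≡ 13. → (0, 13)
3G: (0, 13) + (8, 2). λ = (2 - 13)/(8 - 0) ≡ 6/8 mod 17. 8⁻¹ ≡ 15 (mod 17), so λ ≡ 5.
  x = λ² - 0 - 8 = 25 - 8 ≡ 0; y = λ·(0 - 0) - 13 ≡ 4. → (0, 4)
4G: (0, 4) + (8, 2). λ = (2 - 4)/(8 - 0) ≡ 15/8 mod 17. 8⁻¹ ≡ 15 (mod 17), so λ ≡ 4.
  x = λ² - 0 - 8 = 16 - 8 ≡ 8; y = λ·(0 - 8) - 4 ≡ 15. → (8, 15)
5G: (8, 15) + (8, 2): same x and y₁ ≡ -y₂, so the sum is ∞.

O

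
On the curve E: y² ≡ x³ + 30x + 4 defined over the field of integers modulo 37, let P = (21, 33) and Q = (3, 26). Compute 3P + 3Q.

(11, 0)

First 3P:
Repeated addition: build up to 3P.
2P: tangent at (21, 33): λ = (3·21² + 30)/(2·33) ≡ 21/29. 29⁻¹ ≡ 23 (mod 37), so λ ≡ 21·23 ≡ 2.
  x = λ² - 21 - 21 = 4 - 42 ≡ 36; y = λ·(21 - 36) - 33 ≡ 11. → (36, 11)
3P: (36, 11) + (21, 33). λ = (33 - 11)/(21 - 36) ≡ 22/22 mod 37. 22⁻¹ ≡ 32 (mod 37) since 22·32 = 704 ≡ 1, so λ ≡ 1.
  x = λ² - 36 - 21 = 1 - 57 ≡ 18; y = λ·(36 - 18) - 11 ≡ 7. → (18, 7)
3P = (18, 7).
Next 3Q:
Repeated addition: build up to 3Q.
2Q: tangent at (3, 26): λ = (3·3² + 30)/(2·26) ≡ 20/15. 15⁻¹ ≡ 5 (mod 37) since 15·5 = 75 ≡ 1, so λ ≡ 20·5 ≡ 26.
  x = λ² - 3 - 3 = 676 - 6 ≡ 4; y = λ·(3 - 4) - 26 ≡ 22. → (4, 22)
3Q: (4, 22) + (3, 26). λ = (26 - 22)/(3 - 4) ≡ 4/36 mod 37. 36⁻¹ ≡ 36 (mod 37), so λ ≡ 33.
  x = λ² - 4 - 3 = 1089 - 7 ≡ 9; y = λ·(4 - 9) - 22 ≡ 35. → (9, 35)
3Q = (9, 35).
Finally 3P + 3Q:
(18, 7) + (9, 35). λ = (35 - 7)/(9 - 18) ≡ 28/28 mod 37. 28⁻¹ ≡ 4 (mod 37), so λ ≡ 1.
  x = λ² - 18 - 9 = 1 - 27 ≡ 11; y = λ·(18 - 11) - 7 ≡ 0. → (11, 0)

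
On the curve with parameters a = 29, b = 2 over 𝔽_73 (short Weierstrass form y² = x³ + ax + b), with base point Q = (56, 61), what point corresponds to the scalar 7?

(59, 8)

Repeated addition: build up to 7Q.
2Q: tangent at (56, 61): λ = (3·56² + 29)/(2·61) ≡ 20/49. 49⁻¹ ≡ 3 (mod 73), so λ ≡ 20·3 ≡ 60.
  x = λ² - 56 - 56 = 3600 - 112 ≡ 57; y = λ·(56 - 57) - 61 ≡ 25. → (57, 25)
3Q: (57, 25) + (56, 61). λ = (61 - 25)/(56 - 57) ≡ 36/72 mod 73. 72⁻¹ ≡ 72 (mod 73), so λ ≡ 37.
  x = λ² - 57 - 56 = 1369 - 113 ≡ 15; y = λ·(57 - 15) - 25 ≡ 69. → (15, 69)
4Q: (15, 69) + (56, 61). λ = (61 - 69)/(56 - 15) ≡ 65/41 mod 73. 41⁻¹ ≡ 57 (mod 73) since 41·57 = 2337 ≡ 1, so λ ≡ 55.
  x = λ² - 15 - 56 = 3025 - 71 ≡ 34; y = λ·(15 - 34) - 69 ≡ 54. → (34, 54)
5Q: (34, 54) + (56, 61). λ = (61 - 54)/(56 - 34) ≡ 7/22 mod 73. 22⁻¹ ≡ 10 (mod 73), so λ ≡ 70.
  x = λ² - 34 - 56 = 4900 - 90 ≡ 65; y = λ·(34 - 65) - 54 ≡ 39. → (65, 39)
6Q: (65, 39) + (56, 61). λ = (61 - 39)/(56 - 65) ≡ 22/64 mod 73. 64⁻¹ ≡ 8 (mod 73) since 64·8 = 512 ≡ 1, so λ ≡ 30.
  x = λ² - 65 - 56 = 900 - 121 ≡ 49; y = λ·(65 - 49) - 39 ≡ 3. → (49, 3)
7Q: (49, 3) + (56, 61). λ = (61 - 3)/(56 - 49) ≡ 58/7 mod 73. 7⁻¹ ≡ 21 (mod 73), so λ ≡ 50.
  x = λ² - 49 - 56 = 2500 - 105 ≡ 59; y = λ·(49 - 59) - 3 ≡ 8. → (59, 8)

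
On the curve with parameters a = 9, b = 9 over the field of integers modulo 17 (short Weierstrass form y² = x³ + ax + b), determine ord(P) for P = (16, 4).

8

2P: tangent at (16, 4): λ = (3·16² + 9)/(2·4) ≡ 12/8. 8⁻¹ ≡ 15 (mod 17), so λ ≡ 12·15 ≡ 10.
  x = λ² - 16 - 16 = 100 - 32 ≡ 0; y = λ·(16 - 0) - 4 ≡ 3. → (0, 3)
3P: (0, 3) + (16, 4). λ = (4 - 3)/(16 - 0) ≡ 1/16 mod 17. 16⁻¹ ≡ 16 (mod 17), so λ ≡ 16.
  x = λ² - 0 - 16 = 256 - 16 ≡ 2; y = λ·(0 - 2) - 3 ≡ 16. → (2, 16)
4P: (2, 16) + (16, 4). λ = (4 - 16)/(16 - 2) ≡ 5/14 mod 17. 14⁻¹ ≡ 11 (mod 17) since 14·11 = 154 ≡ 1, so λ ≡ 4.
  x = λ² - 2 - 16 = 16 - 18 ≡ 15; y = λ·(2 - 15) - 16 ≡ 0. → (15, 0)
5P: (15, 0) + (16, 4). λ = (4 - 0)/(16 - 15) ≡ 4/1 mod 17. 1⁻¹ ≡ 1 (mod 17) since 1·1 = 1 ≡ 1, so λ ≡ 4.
  x = λ² - 15 - 16 = 16 - 31 ≡ 2; y = λ·(15 - 2) - 0 ≡ 1. → (2, 1)
6P: (2, 1) + (16, 4). λ = (4 - 1)/(16 - 2) ≡ 3/14 mod 17. 14⁻¹ ≡ 11 (mod 17) since 14·11 = 154 ≡ 1, so λ ≡ 16.
  x = λ² - 2 - 16 = 256 - 18 ≡ 0; y = λ·(2 - 0) - 1 ≡ 14. → (0, 14)
7P: (0, 14) + (16, 4). λ = (4 - 14)/(16 - 0) ≡ 7/16 mod 17. 16⁻¹ ≡ 16 (mod 17) since 16·16 = 256 ≡ 1, so λ ≡ 10.
  x = λ² - 0 - 16 = 100 - 16 ≡ 16; y = λ·(0 - 16) - 14 ≡ 13. → (16, 13)
8P: (16, 13) + (16, 4): same x and y₁ ≡ -y₂, so the sum is O.
8P = O, so the order is 8.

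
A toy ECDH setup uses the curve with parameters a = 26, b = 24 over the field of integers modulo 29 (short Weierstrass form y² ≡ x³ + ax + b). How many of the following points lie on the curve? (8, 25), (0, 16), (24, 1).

(8, 25): 25² ≡ 16, rhs ≡ 19 → off.
(0, 16): 16² ≡ 24, rhs ≡ 24 → on.
(24, 1): 1² ≡ 1, rhs ≡ 1 → on.

2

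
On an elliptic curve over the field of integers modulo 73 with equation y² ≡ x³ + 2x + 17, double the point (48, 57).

tangent at (48, 57): λ = (3·48² + 2)/(2·57) ≡ 52/41. 41⁻¹ ≡ 57 (mod 73), so λ ≡ 52·57 ≡ 44.
  x = λ² - 48 - 48 = 1936 - 96 ≡ 15; y = λ·(48 - 15) - 57 ≡ 8. → (15, 8)

(15, 8)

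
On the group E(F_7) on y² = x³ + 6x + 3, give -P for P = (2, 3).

-(2, 3) = (2, -3 mod 7) = (2, 4).

(2, 4)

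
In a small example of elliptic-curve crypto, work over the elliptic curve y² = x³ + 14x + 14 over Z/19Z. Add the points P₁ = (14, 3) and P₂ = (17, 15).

(4, 18)

(14, 3) + (17, 15). λ = (15 - 3)/(17 - 14) ≡ 12/3 mod 19. 3⁻¹ ≡ 13 (mod 19) since 3·13 = 39 ≡ 1, so λ ≡ 4.
  x = λ² - 14 - 17 = 16 - 31 ≡ 4; y = λ·(14 - 4) - 3 ≡ 18. → (4, 18)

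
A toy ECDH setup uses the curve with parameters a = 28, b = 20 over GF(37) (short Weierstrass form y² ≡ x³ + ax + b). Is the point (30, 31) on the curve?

y² = 31² ≡ 36; x³ + 28x + 20 = 27860 ≡ 36 (mod 37). 36 = 36.

yes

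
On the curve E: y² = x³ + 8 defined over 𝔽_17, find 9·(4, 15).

(15, 0)

Write G = (4, 15).
Double-and-add on 9 = (1001)₂. Start with G = (4, 15) for the leading 1-bit.
double: tangent at (4, 15): λ = (3·4² + 0)/(2·15) ≡ 14/13. 13⁻¹ ≡ 4 (mod 17), so λ ≡ 14·4 ≡ 5.
  x = λ² - 4 - 4 = 25 - 8 ≡ 0; y = λ·(4 - 0) - 15 ≡ 5. → (0, 5)
double: tangent at (0, 5): λ = (3·0² + 0)/(2·5) ≡ 0/10. 10⁻¹ ≡ 12 (mod 17), so λ ≡ 0·12 ≡ 0.
  x = λ² - 0 - 0 = 0 - 0 ≡ 0; y = λ·(0 - 0) - 5 ≡ 12. → (0, 12)
double: tangent at (0, 12): λ = (3·0² + 0)/(2·12) ≡ 0/7. 7⁻¹ ≡ 5 (mod 17) since 7·5 = 35 ≡ 1, so λ ≡ 0·5 ≡ 0.
  x = λ² - 0 - 0 = 0 - 0 ≡ 0; y = λ·(0 - 0) - 12 ≡ 5. → (0, 5)
add G: (0, 5) + (4, 15). λ = (15 - 5)/(4 - 0) ≡ 10/4 mod 17. 4⁻¹ ≡ 13 (mod 17), so λ ≡ 11.
  x = λ² - 0 - 4 = 121 - 4 ≡ 15; y = λ·(0 - 15) - 5 ≡ 0. → (15, 0)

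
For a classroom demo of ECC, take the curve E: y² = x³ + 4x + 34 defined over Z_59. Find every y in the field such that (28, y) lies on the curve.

none

x³ + 4x + 34 = 22098 ≡ 32 (mod 59).
32 is a non-residue mod 59; no y exists.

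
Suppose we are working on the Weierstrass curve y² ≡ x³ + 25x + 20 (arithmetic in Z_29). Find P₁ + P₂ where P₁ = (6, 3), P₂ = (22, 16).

(2, 22)

(6, 3) + (22, 16). λ = (16 - 3)/(22 - 6) ≡ 13/16 mod 29. 16⁻¹ ≡ 20 (mod 29) since 16·20 = 320 ≡ 1, so λ ≡ 28.
  x = λ² - 6 - 22 = 784 - 28 ≡ 2; y = λ·(6 - 2) - 3 ≡ 22. → (2, 22)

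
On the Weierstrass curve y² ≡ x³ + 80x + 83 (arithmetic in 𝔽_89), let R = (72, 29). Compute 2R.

tangent at (72, 29): λ = (3·72² + 80)/(2·29) ≡ 57/58. 58⁻¹ ≡ 66 (mod 89), so λ ≡ 57·66 ≡ 24.
  x = λ² - 72 - 72 = 576 - 144 ≡ 76; y = λ·(72 - 76) - 29 ≡ 53. → (76, 53)

(76, 53)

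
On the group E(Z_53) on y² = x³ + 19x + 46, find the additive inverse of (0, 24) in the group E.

(0, 29)

-(0, 24) = (0, -24 mod 53) = (0, 29).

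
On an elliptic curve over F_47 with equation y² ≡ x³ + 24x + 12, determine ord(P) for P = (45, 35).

11

2P: tangent at (45, 35): λ = (3·45² + 24)/(2·35) ≡ 36/23. 23⁻¹ ≡ 45 (mod 47), so λ ≡ 36·45 ≡ 22.
  x = λ² - 45 - 45 = 484 - 90 ≡ 18; y = λ·(45 - 18) - 35 ≡ 42. → (18, 42)
3P: (18, 42) + (45, 35). λ = (35 - 42)/(45 - 18) ≡ 40/27 mod 47. 27⁻¹ ≡ 7 (mod 47) since 27·7 = 189 ≡ 1, so λ ≡ 45.
  x = λ² - 18 - 45 = 2025 - 63 ≡ 35; y = λ·(18 - 35) - 42 ≡ 39. → (35, 39)
4P: (35, 39) + (45, 35). λ = (35 - 39)/(45 - 35) ≡ 43/10 mod 47. 10⁻¹ ≡ 33 (mod 47) since 10·33 = 330 ≡ 1, so λ ≡ 9.
  x = λ² - 35 - 45 = 81 - 80 ≡ 1; y = λ·(35 - 1) - 39 ≡ 32. → (1, 32)
5P: (1, 32) + (45, 35). λ = (35 - 32)/(45 - 1) ≡ 3/44 mod 47. 44⁻¹ ≡ 31 (mod 47), so λ ≡ 46.
  x = λ² - 1 - 45 = 2116 - 46 ≡ 2; y = λ·(1 - 2) - 32 ≡ 16. → (2, 16)
6P: (2, 16) + (45, 35). λ = (35 - 16)/(45 - 2) ≡ 19/43 mod 47. 43⁻¹ ≡ 35 (mod 47), so λ ≡ 7.
  x = λ² - 2 - 45 = 49 - 47 ≡ 2; y = λ·(2 - 2) - 16 ≡ 31. → (2, 31)
7P: (2, 31) + (45, 35). λ = (35 - 31)/(45 - 2) ≡ 4/43 mod 47. 43⁻¹ ≡ 35 (mod 47), so λ ≡ 46.
  x = λ² - 2 - 45 = 2116 - 47 ≡ 1; y = λ·(2 - 1) - 31 ≡ 15. → (1, 15)
8P: (1, 15) + (45, 35). λ = (35 - 15)/(45 - 1) ≡ 20/44 mod 47. 44⁻¹ ≡ 31 (mod 47) since 44·31 = 1364 ≡ 1, so λ ≡ 9.
  x = λ² - 1 - 45 = 81 - 46 ≡ 35; y = λ·(1 - 35) - 15 ≡ 8. → (35, 8)
9P: (35, 8) + (45, 35). λ = (35 - 8)/(45 - 35) ≡ 27/10 mod 47. 10⁻¹ ≡ 33 (mod 47) since 10·33 = 330 ≡ 1, so λ ≡ 45.
  x = λ² - 35 - 45 = 2025 - 80 ≡ 18; y = λ·(35 - 18) - 8 ≡ 5. → (18, 5)
10P: (18, 5) + (45, 35). λ = (35 - 5)/(45 - 18) ≡ 30/27 mod 47. 27⁻¹ ≡ 7 (mod 47) since 27·7 = 189 ≡ 1, so λ ≡ 22.
  x = λ² - 18 - 45 = 484 - 63 ≡ 45; y = λ·(18 - 45) - 5 ≡ 12. → (45, 12)
11P: (45, 12) + (45, 35): same x and y₁ ≡ -y₂, so the sum is ∞.
11P = ∞, so the order is 11.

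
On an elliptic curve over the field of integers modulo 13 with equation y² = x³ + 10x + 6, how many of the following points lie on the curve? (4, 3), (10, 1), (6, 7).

(4, 3): 3² ≡ 9, rhs ≡ 6 → off.
(10, 1): 1² ≡ 1, rhs ≡ 1 → on.
(6, 7): 7² ≡ 10, rhs ≡ 9 → off.

1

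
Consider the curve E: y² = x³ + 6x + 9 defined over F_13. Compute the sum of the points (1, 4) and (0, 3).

(0, 10)

(1, 4) + (0, 3). λ = (3 - 4)/(0 - 1) ≡ 12/12 mod 13. 12⁻¹ ≡ 12 (mod 13), so λ ≡ 1.
  x = λ² - 1 - 0 = 1 - 1 ≡ 0; y = λ·(1 - 0) - 4 ≡ 10. → (0, 10)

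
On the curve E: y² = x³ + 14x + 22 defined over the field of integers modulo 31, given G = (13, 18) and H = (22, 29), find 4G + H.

First 4G:
Double-and-add on 4 = (100)₂. Start with G = (13, 18) for the leading 1-bit.
double: tangent at (13, 18): λ = (3·13² + 14)/(2·18) ≡ 25/5. 5⁻¹ ≡ 25 (mod 31), so λ ≡ 25·25 ≡ 5.
  x = λ² - 13 - 13 = 25 - 26 ≡ 30; y = λ·(13 - 30) - 18 ≡ 21. → (30, 21)
double: tangent at (30, 21): λ = (3·30² + 14)/(2·21) ≡ 17/11. 11⁻¹ ≡ 17 (mod 31), so λ ≡ 17·17 ≡ 10.
  x = λ² - 30 - 30 = 100 - 60 ≡ 9; y = λ·(30 - 9) - 21 ≡ 3. → (9, 3)
4G = (9, 3).
Finally 4G + H:
(9, 3) + (22, 29). λ = (29 - 3)/(22 - 9) ≡ 26/13 mod 31. 13⁻¹ ≡ 12 (mod 31), so λ ≡ 2.
  x = λ² - 9 - 22 = 4 - 31 ≡ 4; y = λ·(9 - 4) - 3 ≡ 7. → (4, 7)

(4, 7)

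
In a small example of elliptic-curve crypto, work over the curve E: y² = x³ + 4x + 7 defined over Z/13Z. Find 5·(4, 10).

Write P = (4, 10).
Double-and-add on 5 = (101)₂. Start with P = (4, 10) for the leading 1-bit.
double: tangent at (4, 10): λ = (3·4² + 4)/(2·10) ≡ 0/7. 7⁻¹ ≡ 2 (mod 13), so λ ≡ 0·2 ≡ 0.
  x = λ² - 4 - 4 = 0 - 8 ≡ 5; y = λ·(4 - 5) - 10 ≡ 3. → (5, 3)
double: tangent at (5, 3): λ = (3·5² + 4)/(2·3) ≡ 1/6. 6⁻¹ ≡ 11 (mod 13), so λ ≡ 1·11 ≡ 11.
  x = λ² - 5 - 5 = 121 - 10 ≡ 7; y = λ·(5 - 7) - 3 ≡ 1. → (7, 1)
add P: (7, 1) + (4, 10). λ = (10 - 1)/(4 - 7) ≡ 9/10 mod 13. 10⁻¹ ≡ 4 (mod 13) since 10·4 = 40 ≡ 1, so λ ≡ 10.
  x = λ² - 7 - 4 = 100 - 11 ≡ 11; y = λ·(7 - 11) - 1 ≡ 11. → (11, 11)

(11, 11)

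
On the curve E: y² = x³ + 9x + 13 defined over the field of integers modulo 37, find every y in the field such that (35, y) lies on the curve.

none

x³ + 9x + 13 = 43203 ≡ 24 (mod 37).
24 is a non-residue mod 37; no y exists.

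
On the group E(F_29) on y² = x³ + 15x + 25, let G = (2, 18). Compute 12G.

O

Double-and-add on 12 = (1100)₂. Start with G = (2, 18) for the leading 1-bit.
double: tangent at (2, 18): λ = (3·2² + 15)/(2·18) ≡ 27/7. 7⁻¹ ≡ 25 (mod 29) since 7·25 = 175 ≡ 1, so λ ≡ 27·25 ≡ 8.
  x = λ² - 2 - 2 = 64 - 4 ≡ 2; y = λ·(2 - 2) - 18 ≡ 11. → (2, 11)
add G: (2, 11) + (2, 18): same x and y₁ ≡ -y₂, so the sum is O.
double: O + O = O (identity).
double: O + O = O (identity).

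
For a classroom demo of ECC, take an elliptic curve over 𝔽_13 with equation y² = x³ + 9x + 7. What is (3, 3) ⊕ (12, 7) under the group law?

(3, 3) + (12, 7). λ = (7 - 3)/(12 - 3) ≡ 4/9 mod 13. 9⁻¹ ≡ 3 (mod 13) since 9·3 = 27 ≡ 1, so λ ≡ 12.
  x = λ² - 3 - 12 = 144 - 15 ≡ 12; y = λ·(3 - 12) - 3 ≡ 6. → (12, 6)

(12, 6)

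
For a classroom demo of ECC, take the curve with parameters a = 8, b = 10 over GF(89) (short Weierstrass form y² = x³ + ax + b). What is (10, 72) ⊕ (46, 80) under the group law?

(10, 72) + (46, 80). λ = (80 - 72)/(46 - 10) ≡ 8/36 mod 89. 36⁻¹ ≡ 47 (mod 89), so λ ≡ 20.
  x = λ² - 10 - 46 = 400 - 56 ≡ 77; y = λ·(10 - 77) - 72 ≡ 12. → (77, 12)

(77, 12)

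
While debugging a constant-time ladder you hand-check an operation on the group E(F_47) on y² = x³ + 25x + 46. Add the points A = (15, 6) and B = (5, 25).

(1, 5)

(15, 6) + (5, 25). λ = (25 - 6)/(5 - 15) ≡ 19/37 mod 47. 37⁻¹ ≡ 14 (mod 47) since 37·14 = 518 ≡ 1, so λ ≡ 31.
  x = λ² - 15 - 5 = 961 - 20 ≡ 1; y = λ·(15 - 1) - 6 ≡ 5. → (1, 5)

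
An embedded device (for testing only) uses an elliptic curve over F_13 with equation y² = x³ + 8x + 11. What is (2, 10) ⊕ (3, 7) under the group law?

(2, 10) + (3, 7). λ = (7 - 10)/(3 - 2) ≡ 10/1 mod 13. 1⁻¹ ≡ 1 (mod 13) since 1·1 = 1 ≡ 1, so λ ≡ 10.
  x = λ² - 2 - 3 = 100 - 5 ≡ 4; y = λ·(2 - 4) - 10 ≡ 9. → (4, 9)

(4, 9)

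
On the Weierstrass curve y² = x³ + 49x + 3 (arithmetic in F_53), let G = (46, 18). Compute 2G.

tangent at (46, 18): λ = (3·46² + 49)/(2·18) ≡ 37/36. 36⁻¹ ≡ 28 (mod 53) since 36·28 = 1008 ≡ 1, so λ ≡ 37·28 ≡ 29.
  x = λ² - 46 - 46 = 841 - 92 ≡ 7; y = λ·(46 - 7) - 18 ≡ 0. → (7, 0)

(7, 0)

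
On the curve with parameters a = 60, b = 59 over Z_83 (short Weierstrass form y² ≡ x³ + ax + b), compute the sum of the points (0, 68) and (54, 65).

(60, 46)

(0, 68) + (54, 65). λ = (65 - 68)/(54 - 0) ≡ 80/54 mod 83. 54⁻¹ ≡ 20 (mod 83) since 54·20 = 1080 ≡ 1, so λ ≡ 23.
  x = λ² - 0 - 54 = 529 - 54 ≡ 60; y = λ·(0 - 60) - 68 ≡ 46. → (60, 46)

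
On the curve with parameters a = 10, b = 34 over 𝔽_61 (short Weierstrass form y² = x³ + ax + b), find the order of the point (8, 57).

8

2P: tangent at (8, 57): λ = (3·8² + 10)/(2·57) ≡ 19/53. 53⁻¹ ≡ 38 (mod 61), so λ ≡ 19·38 ≡ 51.
  x = λ² - 8 - 8 = 2601 - 16 ≡ 23; y = λ·(8 - 23) - 57 ≡ 32. → (23, 32)
3P: (23, 32) + (8, 57). λ = (57 - 32)/(8 - 23) ≡ 25/46 mod 61. 46⁻¹ ≡ 4 (mod 61), so λ ≡ 39.
  x = λ² - 23 - 8 = 1521 - 31 ≡ 26; y = λ·(23 - 26) - 32 ≡ 34. → (26, 34)
4P: (26, 34) + (8, 57). λ = (57 - 34)/(8 - 26) ≡ 23/43 mod 61. 43⁻¹ ≡ 44 (mod 61) since 43·44 = 1892 ≡ 1, so λ ≡ 36.
  x = λ² - 26 - 8 = 1296 - 34 ≡ 42; y = λ·(26 - 42) - 34 ≡ 0. → (42, 0)
5P: (42, 0) + (8, 57). λ = (57 - 0)/(8 - 42) ≡ 57/27 mod 61. 27⁻¹ ≡ 52 (mod 61), so λ ≡ 36.
  x = λ² - 42 - 8 = 1296 - 50 ≡ 26; y = λ·(42 - 26) - 0 ≡ 27. → (26, 27)
6P: (26, 27) + (8, 57). λ = (57 - 27)/(8 - 26) ≡ 30/43 mod 61. 43⁻¹ ≡ 44 (mod 61), so λ ≡ 39.
  x = λ² - 26 - 8 = 1521 - 34 ≡ 23; y = λ·(26 - 23) - 27 ≡ 29. → (23, 29)
7P: (23, 29) + (8, 57). λ = (57 - 29)/(8 - 23) ≡ 28/46 mod 61. 46⁻¹ ≡ 4 (mod 61), so λ ≡ 51.
  x = λ² - 23 - 8 = 2601 - 31 ≡ 8; y = λ·(23 - 8) - 29 ≡ 4. → (8, 4)
8P: (8, 4) + (8, 57): same x and y₁ ≡ -y₂, so the sum is the point at infinity.
8P = the point at infinity, so the order is 8.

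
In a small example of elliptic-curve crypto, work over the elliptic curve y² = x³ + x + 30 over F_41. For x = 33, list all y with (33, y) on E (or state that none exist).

x³ + 1x + 30 = 36000 ≡ 2 (mod 41).
Square roots of 2 mod 41: 17 and 24 (since 17² = 289 ≡ 2).

17, 24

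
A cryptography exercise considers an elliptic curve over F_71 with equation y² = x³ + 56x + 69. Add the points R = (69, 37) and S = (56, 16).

(57, 37)

(69, 37) + (56, 16). λ = (16 - 37)/(56 - 69) ≡ 50/58 mod 71. 58⁻¹ ≡ 60 (mod 71) since 58·60 = 3480 ≡ 1, so λ ≡ 18.
  x = λ² - 69 - 56 = 324 - 125 ≡ 57; y = λ·(69 - 57) - 37 ≡ 37. → (57, 37)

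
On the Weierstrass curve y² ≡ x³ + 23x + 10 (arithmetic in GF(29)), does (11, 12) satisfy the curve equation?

yes

y² = 12² ≡ 28; x³ + 23x + 10 = 1594 ≡ 28 (mod 29). 28 = 28.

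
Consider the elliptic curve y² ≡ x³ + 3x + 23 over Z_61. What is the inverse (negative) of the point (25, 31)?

-(25, 31) = (25, -31 mod 61) = (25, 30).

(25, 30)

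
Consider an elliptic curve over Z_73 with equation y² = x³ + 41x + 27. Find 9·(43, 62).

Write Q = (43, 62).
Repeated addition: build up to 9Q.
2Q: tangent at (43, 62): λ = (3·43² + 41)/(2·62) ≡ 40/51. 51⁻¹ ≡ 63 (mod 73) since 51·63 = 3213 ≡ 1, so λ ≡ 40·63 ≡ 38.
  x = λ² - 43 - 43 = 1444 - 86 ≡ 44; y = λ·(43 - 44) - 62 ≡ 46. → (44, 46)
3Q: (44, 46) + (43, 62). λ = (62 - 46)/(43 - 44) ≡ 16/72 mod 73. 72⁻¹ ≡ 72 (mod 73) since 72·72 = 5184 ≡ 1, so λ ≡ 57.
  x = λ² - 44 - 43 = 3249 - 87 ≡ 23; y = λ·(44 - 23) - 46 ≡ 56. → (23, 56)
4Q: (23, 56) + (43, 62). λ = (62 - 56)/(43 - 23) ≡ 6/20 mod 73. 20⁻¹ ≡ 11 (mod 73), so λ ≡ 66.
  x = λ² - 23 - 43 = 4356 - 66 ≡ 56; y = λ·(23 - 56) - 56 ≡ 29. → (56, 29)
5Q: (56, 29) + (43, 62). λ = (62 - 29)/(43 - 56) ≡ 33/60 mod 73. 60⁻¹ ≡ 28 (mod 73), so λ ≡ 48.
  x = λ² - 56 - 43 = 2304 - 99 ≡ 15; y = λ·(56 - 15) - 29 ≡ 41. → (15, 41)
6Q: (15, 41) + (43, 62). λ = (62 - 41)/(43 - 15) ≡ 21/28 mod 73. 28⁻¹ ≡ 60 (mod 73), so λ ≡ 19.
  x = λ² - 15 - 43 = 361 - 58 ≡ 11; y = λ·(15 - 11) - 41 ≡ 35. → (11, 35)
7Q: (11, 35) + (43, 62). λ = (62 - 35)/(43 - 11) ≡ 27/32 mod 73. 32⁻¹ ≡ 16 (mod 73) since 32·16 = 512 ≡ 1, so λ ≡ 67.
  x = λ² - 11 - 43 = 4489 - 54 ≡ 55; y = λ·(11 - 55) - 35 ≡ 10. → (55, 10)
8Q: (55, 10) + (43, 62). λ = (62 - 10)/(43 - 55) ≡ 52/61 mod 73. 61⁻¹ ≡ 6 (mod 73), so λ ≡ 20.
  x = λ² - 55 - 43 = 400 - 98 ≡ 10; y = λ·(55 - 10) - 10 ≡ 14. → (10, 14)
9Q: (10, 14) + (43, 62). λ = (62 - 14)/(43 - 10) ≡ 48/33 mod 73. 33⁻¹ ≡ 31 (mod 73), so λ ≡ 28.
  x = λ² - 10 - 43 = 784 - 53 ≡ 1; y = λ·(10 - 1) - 14 ≡ 19. → (1, 19)

(1, 19)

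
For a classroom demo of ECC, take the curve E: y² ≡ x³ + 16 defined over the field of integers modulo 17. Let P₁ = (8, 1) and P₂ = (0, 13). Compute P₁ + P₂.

(8, 1) + (0, 13). λ = (13 - 1)/(0 - 8) ≡ 12/9 mod 17. 9⁻¹ ≡ 2 (mod 17), so λ ≡ 7.
  x = λ² - 8 - 0 = 49 - 8 ≡ 7; y = λ·(8 - 7) - 1 ≡ 6. → (7, 6)

(7, 6)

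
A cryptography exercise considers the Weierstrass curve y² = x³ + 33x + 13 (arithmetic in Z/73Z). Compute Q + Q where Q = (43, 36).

tangent at (43, 36): λ = (3·43² + 33)/(2·36) ≡ 32/72. 72⁻¹ ≡ 72 (mod 73), so λ ≡ 32·72 ≡ 41.
  x = λ² - 43 - 43 = 1681 - 86 ≡ 62; y = λ·(43 - 62) - 36 ≡ 61. → (62, 61)

(62, 61)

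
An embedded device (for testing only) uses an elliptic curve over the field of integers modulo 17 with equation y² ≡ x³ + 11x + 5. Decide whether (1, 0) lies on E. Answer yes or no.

yes

y² = 0² ≡ 0; x³ + 11x + 5 = 17 ≡ 0 (mod 17). 0 = 0.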